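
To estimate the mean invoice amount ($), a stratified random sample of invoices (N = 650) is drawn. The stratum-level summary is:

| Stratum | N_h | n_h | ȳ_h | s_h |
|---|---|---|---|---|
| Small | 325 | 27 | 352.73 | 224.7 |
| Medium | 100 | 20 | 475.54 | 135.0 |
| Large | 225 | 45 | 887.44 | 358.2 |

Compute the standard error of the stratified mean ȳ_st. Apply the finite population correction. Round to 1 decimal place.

V̂(ȳ_st) = Σ W_h² (1 − n_h/N_h) s_h²/n_h, with W_h = N_h/N and N = 650:
  stratum Small: (325/650)²·(1 − 27/325)·224.7²/27 = 428.662
  stratum Medium: (100/650)²·(1 − 20/100)·135.0²/20 = 17.2544
  stratum Large: (225/650)²·(1 − 45/225)·358.2²/45 = 273.317
V̂(ȳ_st) = 719.234
SE(ȳ_st) = √719.234 = 26.8185

SE(ȳ_st) ≈ 26.8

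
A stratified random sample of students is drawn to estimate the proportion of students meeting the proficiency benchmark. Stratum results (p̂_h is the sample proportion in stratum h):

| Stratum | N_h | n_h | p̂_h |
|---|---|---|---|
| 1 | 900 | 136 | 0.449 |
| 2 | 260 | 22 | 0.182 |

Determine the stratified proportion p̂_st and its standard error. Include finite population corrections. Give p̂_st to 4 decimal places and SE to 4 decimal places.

N = 1160; stratum weights W_h = N_h/N.
p̂_st = Σ W_h p̂_h = (900·0.449 + 260·0.182)/1160 = 0.38916
V̂(p̂_st) = Σ W_h² (1 − n_h/N_h) p̂_h(1−p̂_h)/(n_h−1):
  stratum 1: (900/1160)²·(1 − 136/900)·0.449·0.551/135 = 0.000936449
  stratum 2: (260/1160)²·(1 − 22/260)·0.182·0.818/21 = 0.000326017
V̂(p̂_st) = 0.00126247; SE = √V̂ = 0.0355312

p̂_st ≈ 0.3892, SE ≈ 0.0355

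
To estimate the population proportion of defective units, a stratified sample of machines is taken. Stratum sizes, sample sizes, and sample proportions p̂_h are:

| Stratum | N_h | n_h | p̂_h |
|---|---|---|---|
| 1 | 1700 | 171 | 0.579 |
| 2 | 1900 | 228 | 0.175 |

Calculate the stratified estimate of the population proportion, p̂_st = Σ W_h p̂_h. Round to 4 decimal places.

p̂_st ≈ 0.3658

N = 3600; stratum weights W_h = N_h/N.
p̂_st = Σ W_h p̂_h = (1700·0.579 + 1900·0.175)/3600 = 0.36578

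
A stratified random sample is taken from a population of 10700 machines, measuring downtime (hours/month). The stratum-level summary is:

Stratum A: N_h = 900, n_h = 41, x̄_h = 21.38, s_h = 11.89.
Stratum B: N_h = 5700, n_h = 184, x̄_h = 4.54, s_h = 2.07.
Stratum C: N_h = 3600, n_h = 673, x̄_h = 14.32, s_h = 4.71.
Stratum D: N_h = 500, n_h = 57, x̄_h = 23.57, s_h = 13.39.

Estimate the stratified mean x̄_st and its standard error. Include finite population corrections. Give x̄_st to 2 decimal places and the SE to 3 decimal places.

x̄_st ≈ 10.14, SE ≈ 0.197

x̄_st = Σ W_h x̄_h = (900·21.38 + 5700·4.54 + 3600·14.32 + 500·23.57)/10700 = 10.13617
V̂(x̄_st) = Σ W_h² (1 − n_h/N_h) s_h²/n_h, with W_h = N_h/N and N = 10700:
  stratum A: (900/10700)²·(1 − 41/900)·11.89²/41 = 0.0232835
  stratum B: (5700/10700)²·(1 − 184/5700)·2.07²/184 = 0.0063952
  stratum C: (3600/10700)²·(1 − 673/3600)·4.71²/673 = 0.00303378
  stratum D: (500/10700)²·(1 − 57/500)·13.39²/57 = 0.00608545
V̂(x̄_st) = 0.0387979
SE(x̄_st) = √0.0387979 = 0.196972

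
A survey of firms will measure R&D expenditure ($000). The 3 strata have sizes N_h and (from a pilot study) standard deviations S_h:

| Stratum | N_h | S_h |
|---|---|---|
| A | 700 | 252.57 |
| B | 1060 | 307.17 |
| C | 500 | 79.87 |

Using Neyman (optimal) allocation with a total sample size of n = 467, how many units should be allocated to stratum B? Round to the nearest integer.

280

Neyman allocation: n_h = n · N_h S_h / Σ N_i S_i, with n = 467.
  stratum A: N_h·S_h = 700·252.57 = 176799.00
  stratum B: N_h·S_h = 1060·307.17 = 325600.20
  stratum C: N_h·S_h = 500·79.87 = 39935.00
Σ N_h S_h = 542334.20
n for stratum B = 467·325600.20/542334.20 = 280.372 → 280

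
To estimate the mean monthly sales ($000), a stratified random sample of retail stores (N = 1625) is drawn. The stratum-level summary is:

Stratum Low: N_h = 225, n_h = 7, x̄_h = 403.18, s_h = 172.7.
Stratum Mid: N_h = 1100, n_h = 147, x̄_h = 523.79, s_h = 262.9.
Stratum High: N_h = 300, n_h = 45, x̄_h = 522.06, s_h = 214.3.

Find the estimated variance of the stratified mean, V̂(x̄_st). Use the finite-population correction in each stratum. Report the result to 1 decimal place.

V̂(x̄_st) ≈ 295.4

V̂(x̄_st) = Σ W_h² (1 − n_h/N_h) s_h²/n_h, with W_h = N_h/N and N = 1625:
  stratum Low: (225/1625)²·(1 − 7/225)·172.7²/7 = 79.1442
  stratum Mid: (1100/1625)²·(1 − 147/1100)·262.9²/147 = 186.656
  stratum High: (300/1625)²·(1 − 45/300)·214.3²/45 = 29.5656
V̂(x̄_st) = 295.366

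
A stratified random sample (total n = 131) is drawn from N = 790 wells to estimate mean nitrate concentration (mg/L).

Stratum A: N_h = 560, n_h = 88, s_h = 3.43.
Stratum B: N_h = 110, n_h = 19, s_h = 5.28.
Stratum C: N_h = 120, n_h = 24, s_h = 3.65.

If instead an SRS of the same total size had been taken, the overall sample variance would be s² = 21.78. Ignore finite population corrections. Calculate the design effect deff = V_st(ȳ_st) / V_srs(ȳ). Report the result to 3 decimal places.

V̂(ȳ_st) = Σ W_h² s_h²/n_h, with W_h = N_h/N and N = 790:
  stratum A: (560/790)²·3.43²/88 = 0.0671781
  stratum B: (110/790)²·5.28²/19 = 0.0284476
  stratum C: (120/790)²·3.65²/24 = 0.012808
V_st = 0.108434
V_srs = s²/n = 21.78/131 = 0.16626
deff = V_st / V_srs = 0.108434/0.16626 = 0.6522

deff ≈ 0.652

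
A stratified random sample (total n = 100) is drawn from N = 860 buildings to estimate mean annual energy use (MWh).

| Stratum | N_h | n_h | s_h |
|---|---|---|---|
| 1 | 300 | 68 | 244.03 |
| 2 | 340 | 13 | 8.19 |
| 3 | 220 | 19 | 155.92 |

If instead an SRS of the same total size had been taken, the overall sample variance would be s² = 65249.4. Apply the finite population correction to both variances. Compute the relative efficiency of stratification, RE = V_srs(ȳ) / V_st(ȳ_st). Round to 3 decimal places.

RE ≈ 3.611

V̂(ȳ_st) = Σ W_h² (1 − n_h/N_h) s_h²/n_h, with W_h = N_h/N and N = 860:
  stratum 1: (300/860)²·(1 − 68/300)·244.03²/68 = 82.4119
  stratum 2: (340/860)²·(1 − 13/340)·8.19²/13 = 0.775629
  stratum 3: (220/860)²·(1 − 19/220)·155.92²/19 = 76.5018
V_st = 159.689
V_srs = (1 − 100/860)·65249.4/100 = 576.623
Relative efficiency = V_srs / V_st = 576.623/159.689 = 3.6109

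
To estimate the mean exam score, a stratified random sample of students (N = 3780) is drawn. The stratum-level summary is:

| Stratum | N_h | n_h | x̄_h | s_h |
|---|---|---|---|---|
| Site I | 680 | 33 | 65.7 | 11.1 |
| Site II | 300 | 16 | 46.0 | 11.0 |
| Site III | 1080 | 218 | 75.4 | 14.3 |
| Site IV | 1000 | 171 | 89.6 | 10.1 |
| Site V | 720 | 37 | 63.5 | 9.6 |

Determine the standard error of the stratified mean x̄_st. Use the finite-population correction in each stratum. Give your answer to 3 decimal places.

SE(x̄_st) ≈ 0.584

V̂(x̄_st) = Σ W_h² (1 − n_h/N_h) s_h²/n_h, with W_h = N_h/N and N = 3780:
  stratum Site I: (680/3780)²·(1 − 33/680)·11.1²/33 = 0.114964
  stratum Site II: (300/3780)²·(1 − 16/300)·11.0²/16 = 0.0450943
  stratum Site III: (1080/3780)²·(1 − 218/1080)·14.3²/218 = 0.0611171
  stratum Site IV: (1000/3780)²·(1 − 171/1000)·10.1²/171 = 0.0346113
  stratum Site V: (720/3780)²·(1 − 37/720)·9.6²/37 = 0.0857256
V̂(x̄_st) = 0.341512
SE(x̄_st) = √0.341512 = 0.58439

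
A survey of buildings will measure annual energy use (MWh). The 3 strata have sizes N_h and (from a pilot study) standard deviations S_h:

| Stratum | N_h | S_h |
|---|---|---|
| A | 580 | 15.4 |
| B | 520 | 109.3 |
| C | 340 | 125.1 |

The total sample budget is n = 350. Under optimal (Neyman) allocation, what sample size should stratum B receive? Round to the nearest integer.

184

Neyman allocation: n_h = n · N_h S_h / Σ N_i S_i, with n = 350.
  stratum A: N_h·S_h = 580·15.4 = 8932.00
  stratum B: N_h·S_h = 520·109.3 = 56836.00
  stratum C: N_h·S_h = 340·125.1 = 42534.00
Σ N_h S_h = 108302.00
n for stratum B = 350·56836.00/108302.00 = 183.677 → 184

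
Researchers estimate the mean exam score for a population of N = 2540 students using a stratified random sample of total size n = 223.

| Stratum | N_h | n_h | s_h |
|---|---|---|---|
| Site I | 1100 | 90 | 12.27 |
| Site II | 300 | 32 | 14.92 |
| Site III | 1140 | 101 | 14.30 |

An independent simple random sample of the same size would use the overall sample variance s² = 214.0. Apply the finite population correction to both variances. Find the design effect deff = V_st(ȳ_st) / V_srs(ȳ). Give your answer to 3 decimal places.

V̂(ȳ_st) = Σ W_h² (1 − n_h/N_h) s_h²/n_h, with W_h = N_h/N and N = 2540:
  stratum Site I: (1100/2540)²·(1 − 90/1100)·12.27²/90 = 0.288067
  stratum Site II: (300/2540)²·(1 − 32/300)·14.92²/32 = 0.0866915
  stratum Site III: (1140/2540)²·(1 − 101/1140)·14.30²/101 = 0.37171
V_st = 0.746468
V_srs = (1 − 223/2540)·214.0/223 = 0.875389
deff = V_st / V_srs = 0.746468/0.875389 = 0.8527

deff ≈ 0.853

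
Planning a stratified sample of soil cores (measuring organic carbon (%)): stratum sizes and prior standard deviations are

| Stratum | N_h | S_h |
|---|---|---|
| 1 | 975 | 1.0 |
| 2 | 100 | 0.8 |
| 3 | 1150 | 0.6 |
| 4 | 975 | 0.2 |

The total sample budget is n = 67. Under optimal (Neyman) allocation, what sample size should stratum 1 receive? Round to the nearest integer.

Neyman allocation: n_h = n · N_h S_h / Σ N_i S_i, with n = 67.
  stratum 1: N_h·S_h = 975·1.0 = 975.00
  stratum 2: N_h·S_h = 100·0.8 = 80.00
  stratum 3: N_h·S_h = 1150·0.6 = 690.00
  stratum 4: N_h·S_h = 975·0.2 = 195.00
Σ N_h S_h = 1940.00
n for stratum 1 = 67·975.00/1940.00 = 33.673 → 34

34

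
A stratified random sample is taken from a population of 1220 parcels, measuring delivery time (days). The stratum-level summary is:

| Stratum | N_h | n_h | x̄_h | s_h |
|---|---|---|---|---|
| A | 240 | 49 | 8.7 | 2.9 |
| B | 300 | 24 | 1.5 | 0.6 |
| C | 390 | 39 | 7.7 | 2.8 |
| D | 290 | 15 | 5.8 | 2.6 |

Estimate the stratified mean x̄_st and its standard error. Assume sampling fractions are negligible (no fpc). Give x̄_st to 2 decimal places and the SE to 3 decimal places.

x̄_st ≈ 5.92, SE ≈ 0.231

x̄_st = Σ W_h x̄_h = (240·8.7 + 300·1.5 + 390·7.7 + 290·5.8)/1220 = 5.92049
V̂(x̄_st) = Σ W_h² s_h²/n_h, with W_h = N_h/N and N = 1220:
  stratum A: (240/1220)²·2.9²/49 = 0.00664206
  stratum B: (300/1220)²·0.6²/24 = 0.000907014
  stratum C: (390/1220)²·2.8²/39 = 0.0205429
  stratum D: (290/1220)²·2.6²/15 = 0.0254643
V̂(x̄_st) = 0.0535562
SE(x̄_st) = √0.0535562 = 0.231422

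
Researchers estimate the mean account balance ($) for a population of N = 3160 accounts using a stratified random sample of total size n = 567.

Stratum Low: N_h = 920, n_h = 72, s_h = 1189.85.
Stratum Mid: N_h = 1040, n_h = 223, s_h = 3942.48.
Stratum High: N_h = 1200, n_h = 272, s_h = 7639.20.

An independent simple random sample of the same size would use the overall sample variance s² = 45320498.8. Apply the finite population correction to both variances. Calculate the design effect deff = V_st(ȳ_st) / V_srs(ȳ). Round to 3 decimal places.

V̂(ȳ_st) = Σ W_h² (1 − n_h/N_h) s_h²/n_h, with W_h = N_h/N and N = 3160:
  stratum Low: (920/3160)²·(1 − 72/920)·1189.85²/72 = 1536.25
  stratum Mid: (1040/3160)²·(1 − 223/1040)·3942.48²/223 = 5930.83
  stratum High: (1200/3160)²·(1 − 272/1200)·7639.20²/272 = 23926.7
V_st = 31393.7
V_srs = (1 − 567/3160)·45320498.8/567 = 65588.4
deff = V_st / V_srs = 31393.7/65588.4 = 0.4786

deff ≈ 0.479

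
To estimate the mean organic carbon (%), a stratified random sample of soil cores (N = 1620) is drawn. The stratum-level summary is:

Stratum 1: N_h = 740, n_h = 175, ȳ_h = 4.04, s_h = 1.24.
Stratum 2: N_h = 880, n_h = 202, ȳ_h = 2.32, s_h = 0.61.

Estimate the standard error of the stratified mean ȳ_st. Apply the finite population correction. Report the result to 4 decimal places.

SE(ȳ_st) ≈ 0.0426

V̂(ȳ_st) = Σ W_h² (1 − n_h/N_h) s_h²/n_h, with W_h = N_h/N and N = 1620:
  stratum 1: (740/1620)²·(1 − 175/740)·1.24²/175 = 0.00139977
  stratum 2: (880/1620)²·(1 − 202/880)·0.61²/202 = 0.000418785
V̂(ȳ_st) = 0.00181855
SE(ȳ_st) = √0.00181855 = 0.0426445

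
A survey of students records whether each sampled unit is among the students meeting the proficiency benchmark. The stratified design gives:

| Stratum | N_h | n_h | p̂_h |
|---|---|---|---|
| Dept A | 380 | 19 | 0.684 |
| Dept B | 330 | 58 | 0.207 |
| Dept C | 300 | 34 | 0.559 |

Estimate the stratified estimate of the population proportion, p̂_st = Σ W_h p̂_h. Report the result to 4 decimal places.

p̂_st ≈ 0.4910

N = 1010; stratum weights W_h = N_h/N.
p̂_st = Σ W_h p̂_h = (380·0.684 + 330·0.207 + 300·0.559)/1010 = 0.49102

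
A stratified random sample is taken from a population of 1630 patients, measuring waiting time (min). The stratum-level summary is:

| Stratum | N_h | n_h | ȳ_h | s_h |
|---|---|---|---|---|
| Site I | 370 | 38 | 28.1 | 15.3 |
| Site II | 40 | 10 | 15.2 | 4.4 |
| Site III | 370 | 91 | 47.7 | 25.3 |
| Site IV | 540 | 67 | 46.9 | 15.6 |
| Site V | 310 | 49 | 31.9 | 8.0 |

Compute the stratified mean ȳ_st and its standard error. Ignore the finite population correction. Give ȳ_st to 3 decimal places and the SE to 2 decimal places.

ȳ_st = Σ W_h ȳ_h = (370·28.1 + 40·15.2 + 370·47.7 + 540·46.9 + 310·31.9)/1630 = 39.18344
V̂(ȳ_st) = Σ W_h² s_h²/n_h, with W_h = N_h/N and N = 1630:
  stratum Site I: (370/1630)²·15.3²/38 = 0.317415
  stratum Site II: (40/1630)²·4.4²/10 = 0.00116587
  stratum Site III: (370/1630)²·25.3²/91 = 0.362433
  stratum Site IV: (540/1630)²·15.6²/67 = 0.398645
  stratum Site V: (310/1630)²·8.0²/49 = 0.0472424
V̂(ȳ_st) = 1.1269
SE(ȳ_st) = √1.1269 = 1.06156

ȳ_st ≈ 39.183, SE ≈ 1.06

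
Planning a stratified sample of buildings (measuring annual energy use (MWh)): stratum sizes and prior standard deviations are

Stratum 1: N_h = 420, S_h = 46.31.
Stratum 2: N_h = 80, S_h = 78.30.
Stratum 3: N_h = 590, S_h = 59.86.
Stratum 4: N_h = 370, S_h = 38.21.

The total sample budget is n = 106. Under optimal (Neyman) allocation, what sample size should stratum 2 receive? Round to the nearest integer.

9

Neyman allocation: n_h = n · N_h S_h / Σ N_i S_i, with n = 106.
  stratum 1: N_h·S_h = 420·46.31 = 19450.20
  stratum 2: N_h·S_h = 80·78.30 = 6264.00
  stratum 3: N_h·S_h = 590·59.86 = 35317.40
  stratum 4: N_h·S_h = 370·38.21 = 14137.70
Σ N_h S_h = 75169.30
n for stratum 2 = 106·6264.00/75169.30 = 8.833 → 9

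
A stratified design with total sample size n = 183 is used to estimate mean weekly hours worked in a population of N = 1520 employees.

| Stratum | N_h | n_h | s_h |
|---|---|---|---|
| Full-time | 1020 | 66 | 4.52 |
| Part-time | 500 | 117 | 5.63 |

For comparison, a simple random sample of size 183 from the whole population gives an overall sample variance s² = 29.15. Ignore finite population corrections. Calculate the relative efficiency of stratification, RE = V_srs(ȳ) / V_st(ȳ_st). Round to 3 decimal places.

V̂(ȳ_st) = Σ W_h² s_h²/n_h, with W_h = N_h/N and N = 1520:
  stratum Full-time: (1020/1520)²·4.52²/66 = 0.139395
  stratum Part-time: (500/1520)²·5.63²/117 = 0.0293146
V_st = 0.168709
V_srs = s²/n = 29.15/183 = 0.15929
Relative efficiency = V_srs / V_st = 0.15929/0.168709 = 0.9442

RE ≈ 0.944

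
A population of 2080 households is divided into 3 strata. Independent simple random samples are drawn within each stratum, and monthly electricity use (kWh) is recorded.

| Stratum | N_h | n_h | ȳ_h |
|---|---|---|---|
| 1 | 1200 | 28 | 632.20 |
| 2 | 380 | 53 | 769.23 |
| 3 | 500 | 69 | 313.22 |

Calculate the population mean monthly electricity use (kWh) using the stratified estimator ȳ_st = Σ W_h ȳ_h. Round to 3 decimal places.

N = Σ N_h = 2080. Stratum weights W_h = N_h/N.
ȳ_st = (1200·632.20 + 380·769.23 + 500·313.22) / 2080 = 580.55644

ȳ_st ≈ 580.556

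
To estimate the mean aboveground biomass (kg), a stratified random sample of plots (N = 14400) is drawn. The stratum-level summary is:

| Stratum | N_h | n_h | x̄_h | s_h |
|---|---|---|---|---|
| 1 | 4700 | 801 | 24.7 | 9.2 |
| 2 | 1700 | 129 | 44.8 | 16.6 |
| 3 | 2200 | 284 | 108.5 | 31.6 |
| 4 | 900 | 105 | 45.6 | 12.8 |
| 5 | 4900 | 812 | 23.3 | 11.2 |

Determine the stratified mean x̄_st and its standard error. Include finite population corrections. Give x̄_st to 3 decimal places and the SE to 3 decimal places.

x̄_st = Σ W_h x̄_h = (4700·24.7 + 1700·44.8 + 2200·108.5 + 900·45.6 + 4900·23.3)/14400 = 40.70556
V̂(x̄_st) = Σ W_h² (1 − n_h/N_h) s_h²/n_h, with W_h = N_h/N and N = 14400:
  stratum 1: (4700/14400)²·(1 − 801/4700)·9.2²/801 = 0.00933833
  stratum 2: (1700/14400)²·(1 − 129/1700)·16.6²/129 = 0.0275123
  stratum 3: (2200/14400)²·(1 − 284/2200)·31.6²/284 = 0.0714742
  stratum 4: (900/14400)²·(1 − 105/900)·12.8²/105 = 0.00538413
  stratum 5: (4900/14400)²·(1 − 812/4900)·11.2²/812 = 0.0149232
V̂(x̄_st) = 0.128632
SE(x̄_st) = √0.128632 = 0.358653

x̄_st ≈ 40.706, SE ≈ 0.359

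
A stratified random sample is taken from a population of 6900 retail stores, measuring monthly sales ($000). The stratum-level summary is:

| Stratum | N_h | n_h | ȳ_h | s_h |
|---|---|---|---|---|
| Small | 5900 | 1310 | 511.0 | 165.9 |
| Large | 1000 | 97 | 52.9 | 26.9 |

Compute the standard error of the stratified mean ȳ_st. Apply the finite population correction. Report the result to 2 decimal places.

V̂(ȳ_st) = Σ W_h² (1 − n_h/N_h) s_h²/n_h, with W_h = N_h/N and N = 6900:
  stratum Small: (5900/6900)²·(1 − 1310/5900)·165.9²/1310 = 11.9506
  stratum Large: (1000/6900)²·(1 − 97/1000)·26.9²/97 = 0.141489
V̂(ȳ_st) = 12.092
SE(ȳ_st) = √12.092 = 3.47736

SE(ȳ_st) ≈ 3.48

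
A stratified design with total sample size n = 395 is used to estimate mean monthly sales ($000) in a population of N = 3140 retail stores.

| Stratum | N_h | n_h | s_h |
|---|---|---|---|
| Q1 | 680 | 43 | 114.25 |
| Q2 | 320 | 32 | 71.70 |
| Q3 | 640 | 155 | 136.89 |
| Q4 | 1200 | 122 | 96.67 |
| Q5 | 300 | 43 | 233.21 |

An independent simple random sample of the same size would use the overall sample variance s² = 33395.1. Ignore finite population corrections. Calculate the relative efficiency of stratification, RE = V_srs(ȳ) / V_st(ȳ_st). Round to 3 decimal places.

RE ≈ 1.936

V̂(ȳ_st) = Σ W_h² s_h²/n_h, with W_h = N_h/N and N = 3140:
  stratum Q1: (680/3140)²·114.25²/43 = 14.2365
  stratum Q2: (320/3140)²·71.70²/32 = 1.66851
  stratum Q3: (640/3140)²·136.89²/155 = 5.02241
  stratum Q4: (1200/3140)²·96.67²/122 = 11.1873
  stratum Q5: (300/3140)²·233.21²/43 = 11.5454
V_st = 43.6601
V_srs = s²/n = 33395.1/395 = 84.5446
Relative efficiency = V_srs / V_st = 84.5446/43.6601 = 1.9364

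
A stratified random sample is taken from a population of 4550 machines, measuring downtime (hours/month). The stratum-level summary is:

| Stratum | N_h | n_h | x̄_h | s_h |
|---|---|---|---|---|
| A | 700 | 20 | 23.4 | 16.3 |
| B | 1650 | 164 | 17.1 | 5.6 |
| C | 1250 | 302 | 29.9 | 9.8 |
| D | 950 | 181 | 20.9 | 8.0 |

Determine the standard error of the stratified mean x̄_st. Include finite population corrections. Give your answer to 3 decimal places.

V̂(x̄_st) = Σ W_h² (1 − n_h/N_h) s_h²/n_h, with W_h = N_h/N and N = 4550:
  stratum A: (700/4550)²·(1 − 20/700)·16.3²/20 = 0.305442
  stratum B: (1650/4550)²·(1 − 164/1650)·5.6²/164 = 0.0226471
  stratum C: (1250/4550)²·(1 − 302/1250)·9.8²/302 = 0.0182029
  stratum D: (950/4550)²·(1 − 181/950)·8.0²/181 = 0.0124775
V̂(x̄_st) = 0.35877
SE(x̄_st) = √0.35877 = 0.598974

SE(x̄_st) ≈ 0.599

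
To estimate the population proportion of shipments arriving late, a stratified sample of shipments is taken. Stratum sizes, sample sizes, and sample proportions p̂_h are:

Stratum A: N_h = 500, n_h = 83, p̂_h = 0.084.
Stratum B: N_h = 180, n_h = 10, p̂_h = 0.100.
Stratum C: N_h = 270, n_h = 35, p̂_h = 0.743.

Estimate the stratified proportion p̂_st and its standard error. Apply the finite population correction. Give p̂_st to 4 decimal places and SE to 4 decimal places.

p̂_st ≈ 0.2743, SE ≈ 0.0308

N = 950; stratum weights W_h = N_h/N.
p̂_st = Σ W_h p̂_h = (500·0.084 + 180·0.100 + 270·0.743)/950 = 0.27433
V̂(p̂_st) = Σ W_h² (1 − n_h/N_h) p̂_h(1−p̂_h)/(n_h−1):
  stratum A: (500/950)²·(1 − 83/500)·0.084·0.916/82 = 0.00021678
  stratum B: (180/950)²·(1 − 10/180)·0.100·0.900/9 = 0.000339058
  stratum C: (270/950)²·(1 − 35/270)·0.743·0.257/34 = 0.000394846
V̂(p̂_st) = 0.000950684; SE = √V̂ = 0.0308332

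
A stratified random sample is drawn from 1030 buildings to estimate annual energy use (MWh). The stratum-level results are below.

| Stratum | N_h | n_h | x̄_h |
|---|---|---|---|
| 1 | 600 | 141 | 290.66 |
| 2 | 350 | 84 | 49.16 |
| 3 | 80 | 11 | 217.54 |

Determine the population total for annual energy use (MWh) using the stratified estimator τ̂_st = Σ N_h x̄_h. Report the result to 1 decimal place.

τ̂_st = Σ N_h x̄_h = 600·290.66 + 350·49.16 + 80·217.54 = 209005.2

τ̂_st ≈ 209005.2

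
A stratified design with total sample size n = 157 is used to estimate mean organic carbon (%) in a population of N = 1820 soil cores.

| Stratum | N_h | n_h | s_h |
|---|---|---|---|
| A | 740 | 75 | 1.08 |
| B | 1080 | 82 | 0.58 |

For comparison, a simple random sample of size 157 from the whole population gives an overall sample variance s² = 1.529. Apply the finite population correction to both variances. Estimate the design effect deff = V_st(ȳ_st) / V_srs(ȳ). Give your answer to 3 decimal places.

deff ≈ 0.410

V̂(ȳ_st) = Σ W_h² (1 − n_h/N_h) s_h²/n_h, with W_h = N_h/N and N = 1820:
  stratum A: (740/1820)²·(1 − 75/740)·1.08²/75 = 0.00231045
  stratum B: (1080/1820)²·(1 − 82/1080)·0.58²/82 = 0.00133492
V_st = 0.00364537
V_srs = (1 − 157/1820)·1.529/157 = 0.00889874
deff = V_st / V_srs = 0.00364537/0.00889874 = 0.4096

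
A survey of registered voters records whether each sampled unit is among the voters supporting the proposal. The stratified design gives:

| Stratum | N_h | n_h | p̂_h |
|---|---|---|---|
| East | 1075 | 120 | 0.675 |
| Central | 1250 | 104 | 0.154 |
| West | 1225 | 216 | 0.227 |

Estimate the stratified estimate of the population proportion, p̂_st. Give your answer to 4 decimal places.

N = 3550; stratum weights W_h = N_h/N.
p̂_st = Σ W_h p̂_h = (1075·0.675 + 1250·0.154 + 1225·0.227)/3550 = 0.33696

p̂_st ≈ 0.3370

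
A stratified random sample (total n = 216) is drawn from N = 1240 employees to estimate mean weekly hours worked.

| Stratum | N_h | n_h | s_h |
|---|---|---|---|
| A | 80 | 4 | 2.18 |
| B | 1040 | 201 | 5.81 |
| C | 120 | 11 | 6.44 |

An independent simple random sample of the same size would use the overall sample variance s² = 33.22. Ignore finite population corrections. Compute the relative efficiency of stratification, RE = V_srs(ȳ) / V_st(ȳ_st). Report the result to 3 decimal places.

RE ≈ 0.971

V̂(ȳ_st) = Σ W_h² s_h²/n_h, with W_h = N_h/N and N = 1240:
  stratum A: (80/1240)²·2.18²/4 = 0.00494527
  stratum B: (1040/1240)²·5.81²/201 = 0.118135
  stratum C: (120/1240)²·6.44²/11 = 0.03531
V_st = 0.158391
V_srs = s²/n = 33.22/216 = 0.153796
Relative efficiency = V_srs / V_st = 0.153796/0.158391 = 0.9710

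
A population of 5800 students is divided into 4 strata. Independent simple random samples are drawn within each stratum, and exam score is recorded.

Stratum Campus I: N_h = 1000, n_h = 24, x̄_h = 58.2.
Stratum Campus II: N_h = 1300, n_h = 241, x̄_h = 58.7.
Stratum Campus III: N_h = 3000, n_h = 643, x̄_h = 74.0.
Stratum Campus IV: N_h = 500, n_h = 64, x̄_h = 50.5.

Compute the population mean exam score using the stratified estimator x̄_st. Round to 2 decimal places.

x̄_st ≈ 65.82

N = Σ N_h = 5800. Stratum weights W_h = N_h/N.
x̄_st = (1000·58.2 + 1300·58.7 + 3000·74.0 + 500·50.5) / 5800 = 65.8207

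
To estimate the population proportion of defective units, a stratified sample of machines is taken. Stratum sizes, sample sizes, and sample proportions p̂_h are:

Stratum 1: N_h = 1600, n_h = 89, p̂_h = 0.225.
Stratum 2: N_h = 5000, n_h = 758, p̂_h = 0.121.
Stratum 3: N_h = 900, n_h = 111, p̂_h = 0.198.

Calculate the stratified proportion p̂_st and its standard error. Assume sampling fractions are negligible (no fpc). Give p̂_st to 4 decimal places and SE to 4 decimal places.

N = 7500; stratum weights W_h = N_h/N.
p̂_st = Σ W_h p̂_h = (1600·0.225 + 5000·0.121 + 900·0.198)/7500 = 0.15243
V̂(p̂_st) = Σ W_h² p̂_h(1−p̂_h)/(n_h−1):
  stratum 1: (1600/7500)²·0.225·0.775/88 = 9.01818e-05
  stratum 2: (5000/7500)²·0.121·0.879/757 = 6.24447e-05
  stratum 3: (900/7500)²·0.198·0.802/110 = 2.07878e-05
V̂(p̂_st) = 0.000173414; SE = √V̂ = 0.0131687

p̂_st ≈ 0.1524, SE ≈ 0.0132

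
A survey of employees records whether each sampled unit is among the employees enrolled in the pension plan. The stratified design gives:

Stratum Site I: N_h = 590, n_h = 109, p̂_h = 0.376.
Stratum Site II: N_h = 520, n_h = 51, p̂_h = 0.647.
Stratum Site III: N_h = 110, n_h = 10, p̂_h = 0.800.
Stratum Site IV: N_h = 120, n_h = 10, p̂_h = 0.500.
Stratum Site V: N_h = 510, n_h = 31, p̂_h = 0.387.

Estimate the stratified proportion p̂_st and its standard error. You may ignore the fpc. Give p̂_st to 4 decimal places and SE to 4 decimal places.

N = 1850; stratum weights W_h = N_h/N.
p̂_st = Σ W_h p̂_h = (590·0.376 + 520·0.647 + 110·0.800 + 120·0.500 + 510·0.387)/1850 = 0.48846
V̂(p̂_st) = Σ W_h² p̂_h(1−p̂_h)/(n_h−1):
  stratum Site I: (590/1850)²·0.376·0.624/108 = 0.000220958
  stratum Site II: (520/1850)²·0.647·0.353/50 = 0.000360888
  stratum Site III: (110/1850)²·0.800·0.200/9 = 6.2852e-05
  stratum Site IV: (120/1850)²·0.500·0.500/9 = 0.000116874
  stratum Site V: (510/1850)²·0.387·0.613/30 = 0.000600962
V̂(p̂_st) = 0.00136253; SE = √V̂ = 0.0369125

p̂_st ≈ 0.4885, SE ≈ 0.0369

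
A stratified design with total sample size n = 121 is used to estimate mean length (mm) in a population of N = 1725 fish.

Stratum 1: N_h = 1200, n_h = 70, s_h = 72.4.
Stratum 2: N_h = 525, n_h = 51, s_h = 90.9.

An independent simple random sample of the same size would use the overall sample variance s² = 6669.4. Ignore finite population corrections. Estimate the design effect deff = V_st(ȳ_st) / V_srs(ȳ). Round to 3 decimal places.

V̂(ȳ_st) = Σ W_h² s_h²/n_h, with W_h = N_h/N and N = 1725:
  stratum 1: (1200/1725)²·72.4²/70 = 36.2379
  stratum 2: (525/1725)²·90.9²/51 = 15.0071
V_st = 51.2451
V_srs = s²/n = 6669.4/121 = 55.119
deff = V_st / V_srs = 51.2451/55.119 = 0.9297

deff ≈ 0.930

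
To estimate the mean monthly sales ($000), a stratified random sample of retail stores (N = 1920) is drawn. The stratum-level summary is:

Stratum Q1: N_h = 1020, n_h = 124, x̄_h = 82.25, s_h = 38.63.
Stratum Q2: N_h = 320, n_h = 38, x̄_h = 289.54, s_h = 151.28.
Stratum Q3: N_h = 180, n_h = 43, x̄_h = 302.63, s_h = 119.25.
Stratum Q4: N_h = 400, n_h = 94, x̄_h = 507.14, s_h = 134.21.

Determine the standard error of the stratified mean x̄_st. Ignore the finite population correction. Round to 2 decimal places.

SE(x̄_st) ≈ 5.60

V̂(x̄_st) = Σ W_h² s_h²/n_h, with W_h = N_h/N and N = 1920:
  stratum Q1: (1020/1920)²·38.63²/124 = 3.39645
  stratum Q2: (320/1920)²·151.28²/38 = 16.7293
  stratum Q3: (180/1920)²·119.25²/43 = 2.90664
  stratum Q4: (400/1920)²·134.21²/94 = 8.31686
V̂(x̄_st) = 31.3492
SE(x̄_st) = √31.3492 = 5.59904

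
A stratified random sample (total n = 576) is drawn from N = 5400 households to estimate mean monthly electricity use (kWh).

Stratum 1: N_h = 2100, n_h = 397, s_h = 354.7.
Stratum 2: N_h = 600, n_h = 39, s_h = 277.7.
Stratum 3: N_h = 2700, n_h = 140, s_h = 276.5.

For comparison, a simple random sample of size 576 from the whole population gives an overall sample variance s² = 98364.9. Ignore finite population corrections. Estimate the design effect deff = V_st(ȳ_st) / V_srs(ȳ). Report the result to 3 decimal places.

deff ≈ 1.223

V̂(ȳ_st) = Σ W_h² s_h²/n_h, with W_h = N_h/N and N = 5400:
  stratum 1: (2100/5400)²·354.7²/397 = 47.9273
  stratum 2: (600/5400)²·277.7²/39 = 24.4119
  stratum 3: (2700/5400)²·276.5²/140 = 136.522
V_st = 208.861
V_srs = s²/n = 98364.9/576 = 170.772
deff = V_st / V_srs = 208.861/170.772 = 1.2230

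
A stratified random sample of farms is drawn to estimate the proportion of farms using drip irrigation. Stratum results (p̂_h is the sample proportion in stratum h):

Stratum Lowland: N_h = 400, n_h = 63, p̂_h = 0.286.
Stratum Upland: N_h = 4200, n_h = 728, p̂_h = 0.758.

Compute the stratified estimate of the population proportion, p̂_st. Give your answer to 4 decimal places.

p̂_st ≈ 0.7170

N = 4600; stratum weights W_h = N_h/N.
p̂_st = Σ W_h p̂_h = (400·0.286 + 4200·0.758)/4600 = 0.71696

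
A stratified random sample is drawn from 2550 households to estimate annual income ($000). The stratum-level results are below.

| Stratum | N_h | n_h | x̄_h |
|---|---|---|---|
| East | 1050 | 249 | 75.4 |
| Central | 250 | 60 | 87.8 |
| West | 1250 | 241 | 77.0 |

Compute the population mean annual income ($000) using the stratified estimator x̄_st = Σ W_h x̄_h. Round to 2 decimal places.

N = Σ N_h = 2550. Stratum weights W_h = N_h/N.
x̄_st = (1050·75.4 + 250·87.8 + 1250·77.0) / 2550 = 77.4000

x̄_st ≈ 77.40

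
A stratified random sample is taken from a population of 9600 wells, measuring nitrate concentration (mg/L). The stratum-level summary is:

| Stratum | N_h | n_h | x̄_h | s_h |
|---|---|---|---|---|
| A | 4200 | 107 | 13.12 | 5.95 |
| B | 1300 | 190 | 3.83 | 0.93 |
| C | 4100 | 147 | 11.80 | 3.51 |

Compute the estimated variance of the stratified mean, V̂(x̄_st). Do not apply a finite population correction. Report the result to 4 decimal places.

V̂(x̄_st) ≈ 0.0787

V̂(x̄_st) = Σ W_h² s_h²/n_h, with W_h = N_h/N and N = 9600:
  stratum A: (4200/9600)²·5.95²/107 = 0.0633295
  stratum B: (1300/9600)²·0.93²/190 = 8.3475e-05
  stratum C: (4100/9600)²·3.51²/147 = 0.015287
V̂(x̄_st) = 0.0787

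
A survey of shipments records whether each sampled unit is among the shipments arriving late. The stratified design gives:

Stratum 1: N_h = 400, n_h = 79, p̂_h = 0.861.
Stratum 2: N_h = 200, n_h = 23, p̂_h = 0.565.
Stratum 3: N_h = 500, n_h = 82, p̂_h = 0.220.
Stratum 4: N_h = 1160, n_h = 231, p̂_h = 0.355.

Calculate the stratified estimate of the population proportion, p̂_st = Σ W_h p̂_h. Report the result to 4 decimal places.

N = 2260; stratum weights W_h = N_h/N.
p̂_st = Σ W_h p̂_h = (400·0.861 + 200·0.565 + 500·0.220 + 1160·0.355)/2260 = 0.43327

p̂_st ≈ 0.4333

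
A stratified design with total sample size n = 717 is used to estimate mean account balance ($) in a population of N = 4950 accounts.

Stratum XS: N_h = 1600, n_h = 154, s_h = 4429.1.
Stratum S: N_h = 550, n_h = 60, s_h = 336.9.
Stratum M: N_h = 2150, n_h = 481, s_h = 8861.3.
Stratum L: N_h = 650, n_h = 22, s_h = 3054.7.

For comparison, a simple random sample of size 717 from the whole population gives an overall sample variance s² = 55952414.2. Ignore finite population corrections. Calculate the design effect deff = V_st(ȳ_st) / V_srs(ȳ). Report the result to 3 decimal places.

deff ≈ 0.659

V̂(ȳ_st) = Σ W_h² s_h²/n_h, with W_h = N_h/N and N = 4950:
  stratum XS: (1600/4950)²·4429.1²/154 = 13308.8
  stratum S: (550/4950)²·336.9²/60 = 23.3542
  stratum M: (2150/4950)²·8861.3²/481 = 30797.6
  stratum L: (650/4950)²·3054.7²/22 = 7313.59
V_st = 51443.3
V_srs = s²/n = 55952414.2/717 = 78036.8
deff = V_st / V_srs = 51443.3/78036.8 = 0.6592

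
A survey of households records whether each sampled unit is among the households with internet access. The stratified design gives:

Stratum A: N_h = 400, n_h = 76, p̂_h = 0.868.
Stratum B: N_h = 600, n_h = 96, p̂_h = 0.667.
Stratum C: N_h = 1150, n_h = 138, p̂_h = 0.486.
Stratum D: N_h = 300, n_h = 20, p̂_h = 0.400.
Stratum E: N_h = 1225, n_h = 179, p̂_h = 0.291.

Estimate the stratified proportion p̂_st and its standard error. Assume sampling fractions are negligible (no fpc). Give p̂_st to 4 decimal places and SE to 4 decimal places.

N = 3675; stratum weights W_h = N_h/N.
p̂_st = Σ W_h p̂_h = (400·0.868 + 600·0.667 + 1150·0.486 + 300·0.400 + 1225·0.291)/3675 = 0.48511
V̂(p̂_st) = Σ W_h² p̂_h(1−p̂_h)/(n_h−1):
  stratum A: (400/3675)²·0.868·0.132/75 = 1.80983e-05
  stratum B: (600/3675)²·0.667·0.333/95 = 6.2321e-05
  stratum C: (1150/3675)²·0.486·0.514/137 = 0.00017855
  stratum D: (300/3675)²·0.400·0.600/19 = 8.41755e-05
  stratum E: (1225/3675)²·0.291·0.709/178 = 0.000128788
V̂(p̂_st) = 0.000471933; SE = √V̂ = 0.021724

p̂_st ≈ 0.4851, SE ≈ 0.0217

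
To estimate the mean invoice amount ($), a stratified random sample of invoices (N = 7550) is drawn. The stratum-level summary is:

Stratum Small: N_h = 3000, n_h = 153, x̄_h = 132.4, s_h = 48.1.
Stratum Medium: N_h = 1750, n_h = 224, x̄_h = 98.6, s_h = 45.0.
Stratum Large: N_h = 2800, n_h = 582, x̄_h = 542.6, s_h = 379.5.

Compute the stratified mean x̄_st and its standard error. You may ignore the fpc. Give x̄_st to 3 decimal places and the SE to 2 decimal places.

x̄_st = Σ W_h x̄_h = (3000·132.4 + 1750·98.6 + 2800·542.6)/7550 = 276.69272
V̂(x̄_st) = Σ W_h² s_h²/n_h, with W_h = N_h/N and N = 7550:
  stratum Small: (3000/7550)²·48.1²/153 = 2.38752
  stratum Medium: (1750/7550)²·45.0²/224 = 0.48569
  stratum Large: (2800/7550)²·379.5²/582 = 34.0348
V̂(x̄_st) = 36.908
SE(x̄_st) = √36.908 = 6.07519

x̄_st ≈ 276.693, SE ≈ 6.08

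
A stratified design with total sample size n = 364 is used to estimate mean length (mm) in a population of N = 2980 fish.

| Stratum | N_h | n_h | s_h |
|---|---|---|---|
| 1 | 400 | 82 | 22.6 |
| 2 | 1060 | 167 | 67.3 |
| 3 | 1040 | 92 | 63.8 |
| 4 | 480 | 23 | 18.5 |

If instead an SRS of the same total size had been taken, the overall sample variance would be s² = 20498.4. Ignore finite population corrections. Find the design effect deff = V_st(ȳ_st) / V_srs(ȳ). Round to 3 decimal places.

V̂(ȳ_st) = Σ W_h² s_h²/n_h, with W_h = N_h/N and N = 2980:
  stratum 1: (400/2980)²·22.6²/82 = 0.112225
  stratum 2: (1060/2980)²·67.3²/167 = 3.43157
  stratum 3: (1040/2980)²·63.8²/92 = 5.38875
  stratum 4: (480/2980)²·18.5²/23 = 0.38607
V_st = 9.31861
V_srs = s²/n = 20498.4/364 = 56.3143
deff = V_st / V_srs = 9.31861/56.3143 = 0.1655

deff ≈ 0.165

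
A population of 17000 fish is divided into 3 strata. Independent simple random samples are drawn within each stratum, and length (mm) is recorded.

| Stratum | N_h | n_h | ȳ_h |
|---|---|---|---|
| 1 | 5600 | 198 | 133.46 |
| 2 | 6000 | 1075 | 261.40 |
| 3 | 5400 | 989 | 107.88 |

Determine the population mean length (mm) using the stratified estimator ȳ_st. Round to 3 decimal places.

ȳ_st ≈ 170.490

N = Σ N_h = 17000. Stratum weights W_h = N_h/N.
ȳ_st = (5600·133.46 + 6000·261.40 + 5400·107.88) / 17000 = 170.48988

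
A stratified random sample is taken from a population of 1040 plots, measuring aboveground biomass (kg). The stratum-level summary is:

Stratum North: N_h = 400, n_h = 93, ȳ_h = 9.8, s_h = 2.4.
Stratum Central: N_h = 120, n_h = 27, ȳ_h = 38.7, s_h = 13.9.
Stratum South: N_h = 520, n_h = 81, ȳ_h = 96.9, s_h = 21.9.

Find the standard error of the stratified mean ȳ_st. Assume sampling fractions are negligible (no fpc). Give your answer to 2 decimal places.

SE(ȳ_st) ≈ 1.26

V̂(ȳ_st) = Σ W_h² s_h²/n_h, with W_h = N_h/N and N = 1040:
  stratum North: (400/1040)²·2.4²/93 = 0.00916205
  stratum Central: (120/1040)²·13.9²/27 = 0.0952712
  stratum South: (520/1040)²·21.9²/81 = 1.48028
V̂(ȳ_st) = 1.58471
SE(ȳ_st) = √1.58471 = 1.25885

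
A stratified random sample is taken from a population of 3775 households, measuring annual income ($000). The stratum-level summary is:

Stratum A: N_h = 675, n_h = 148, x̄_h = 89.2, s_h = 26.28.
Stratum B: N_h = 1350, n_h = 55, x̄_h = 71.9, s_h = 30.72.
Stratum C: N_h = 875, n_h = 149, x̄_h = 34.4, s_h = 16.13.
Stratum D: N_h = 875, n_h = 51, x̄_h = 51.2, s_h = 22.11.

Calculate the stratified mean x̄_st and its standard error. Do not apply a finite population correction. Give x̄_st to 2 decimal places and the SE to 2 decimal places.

x̄_st = Σ W_h x̄_h = (675·89.2 + 1350·71.9 + 875·34.4 + 875·51.2)/3775 = 61.50331
V̂(x̄_st) = Σ W_h² s_h²/n_h, with W_h = N_h/N and N = 3775:
  stratum A: (675/3775)²·26.28²/148 = 0.149198
  stratum B: (1350/3775)²·30.72²/55 = 2.19439
  stratum C: (875/3775)²·16.13²/149 = 0.0938134
  stratum D: (875/3775)²·22.11²/51 = 0.514979
V̂(x̄_st) = 2.95238
SE(x̄_st) = √2.95238 = 1.71825

x̄_st ≈ 61.50, SE ≈ 1.72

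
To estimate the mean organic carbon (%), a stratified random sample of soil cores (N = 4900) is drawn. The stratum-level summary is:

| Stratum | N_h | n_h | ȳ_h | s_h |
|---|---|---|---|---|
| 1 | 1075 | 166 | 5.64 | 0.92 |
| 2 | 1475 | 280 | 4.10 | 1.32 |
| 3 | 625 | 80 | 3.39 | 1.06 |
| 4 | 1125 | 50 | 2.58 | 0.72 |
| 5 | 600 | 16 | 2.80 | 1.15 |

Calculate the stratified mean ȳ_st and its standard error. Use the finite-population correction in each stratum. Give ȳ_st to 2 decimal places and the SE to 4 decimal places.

ȳ_st ≈ 3.84, SE ≈ 0.0509

ȳ_st = Σ W_h ȳ_h = (1075·5.64 + 1475·4.10 + 625·3.39 + 1125·2.58 + 600·2.80)/4900 = 3.83913
V̂(ȳ_st) = Σ W_h² (1 − n_h/N_h) s_h²/n_h, with W_h = N_h/N and N = 4900:
  stratum 1: (1075/4900)²·(1 − 166/1075)·0.92²/166 = 0.000207514
  stratum 2: (1475/4900)²·(1 − 280/1475)·1.32²/280 = 0.000456833
  stratum 3: (625/4900)²·(1 − 80/625)·1.06²/80 = 0.000199254
  stratum 4: (1125/4900)²·(1 − 50/1125)·0.72²/50 = 0.000522232
  stratum 5: (600/4900)²·(1 − 16/600)·1.15²/16 = 0.00120628
V̂(ȳ_st) = 0.00259211
SE(ȳ_st) = √0.00259211 = 0.0509128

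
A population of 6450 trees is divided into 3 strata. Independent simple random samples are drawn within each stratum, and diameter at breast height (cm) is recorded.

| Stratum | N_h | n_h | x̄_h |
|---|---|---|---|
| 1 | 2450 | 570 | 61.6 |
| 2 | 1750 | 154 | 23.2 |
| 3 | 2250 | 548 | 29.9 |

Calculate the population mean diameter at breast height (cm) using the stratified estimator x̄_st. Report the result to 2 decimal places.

x̄_st ≈ 40.12

N = Σ N_h = 6450. Stratum weights W_h = N_h/N.
x̄_st = (2450·61.6 + 1750·23.2 + 2250·29.9) / 6450 = 40.1233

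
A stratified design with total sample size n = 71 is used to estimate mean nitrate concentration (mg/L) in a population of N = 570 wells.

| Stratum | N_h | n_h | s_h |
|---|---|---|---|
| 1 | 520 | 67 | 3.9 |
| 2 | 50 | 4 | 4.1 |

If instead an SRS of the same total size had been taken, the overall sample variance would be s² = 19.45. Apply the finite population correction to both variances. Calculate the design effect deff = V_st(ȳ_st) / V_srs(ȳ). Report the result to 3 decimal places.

deff ≈ 0.810

V̂(ȳ_st) = Σ W_h² (1 − n_h/N_h) s_h²/n_h, with W_h = N_h/N and N = 570:
  stratum 1: (520/570)²·(1 − 67/520)·3.9²/67 = 0.164591
  stratum 2: (50/570)²·(1 − 4/50)·4.1²/4 = 0.0297499
V_st = 0.194341
V_srs = (1 − 71/570)·19.45/71 = 0.239821
deff = V_st / V_srs = 0.194341/0.239821 = 0.8104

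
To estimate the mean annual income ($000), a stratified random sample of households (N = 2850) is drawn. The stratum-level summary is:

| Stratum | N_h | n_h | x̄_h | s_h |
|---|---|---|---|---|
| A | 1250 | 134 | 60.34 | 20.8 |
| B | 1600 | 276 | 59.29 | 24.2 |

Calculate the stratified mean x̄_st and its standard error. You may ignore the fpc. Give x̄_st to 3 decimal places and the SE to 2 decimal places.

x̄_st = Σ W_h x̄_h = (1250·60.34 + 1600·59.29)/2850 = 59.75053
V̂(x̄_st) = Σ W_h² s_h²/n_h, with W_h = N_h/N and N = 2850:
  stratum A: (1250/2850)²·20.8²/134 = 0.621087
  stratum B: (1600/2850)²·24.2²/276 = 0.668762
V̂(x̄_st) = 1.28985
SE(x̄_st) = √1.28985 = 1.13572

x̄_st ≈ 59.751, SE ≈ 1.14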